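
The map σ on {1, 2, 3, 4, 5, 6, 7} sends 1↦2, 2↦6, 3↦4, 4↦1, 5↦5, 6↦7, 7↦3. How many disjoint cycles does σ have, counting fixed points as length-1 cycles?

2

Cycle decomposition: (1 2 6 7 3 4) (5).
2 cycles.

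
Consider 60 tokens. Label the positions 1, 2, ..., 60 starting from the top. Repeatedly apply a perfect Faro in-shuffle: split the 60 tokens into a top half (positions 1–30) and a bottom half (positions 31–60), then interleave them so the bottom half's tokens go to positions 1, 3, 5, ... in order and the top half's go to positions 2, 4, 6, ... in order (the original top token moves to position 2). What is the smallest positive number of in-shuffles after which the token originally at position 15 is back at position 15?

60

Follow position 15 under repeated in-shuffles:
15 → 30 → 60 → 59 → 57 → 53 → 45 → 29 → ... → 15 (length 60)
It first returns after 60 in-shuffles.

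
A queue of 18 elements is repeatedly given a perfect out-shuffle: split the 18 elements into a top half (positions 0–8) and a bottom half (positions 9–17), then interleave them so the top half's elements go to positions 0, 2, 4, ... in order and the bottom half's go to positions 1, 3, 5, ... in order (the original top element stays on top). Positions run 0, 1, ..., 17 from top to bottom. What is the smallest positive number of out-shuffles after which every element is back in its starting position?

8

The out-shuffle permutes the 18 positions with cycle lengths [1, 1, 8, 8].
Every element is home exactly when every cycle has completed a whole number of laps, i.e. after lcm(1, 8) = 8 out-shuffles.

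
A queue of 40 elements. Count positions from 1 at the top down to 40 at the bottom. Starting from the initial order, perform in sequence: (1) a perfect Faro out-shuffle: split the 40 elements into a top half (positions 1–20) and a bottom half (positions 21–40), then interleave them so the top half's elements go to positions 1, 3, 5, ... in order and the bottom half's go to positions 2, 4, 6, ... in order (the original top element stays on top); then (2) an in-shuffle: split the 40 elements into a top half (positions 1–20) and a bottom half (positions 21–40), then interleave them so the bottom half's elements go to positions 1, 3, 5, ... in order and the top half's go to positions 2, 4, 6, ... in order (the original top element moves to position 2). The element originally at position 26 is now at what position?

24

Track the element from position 26 forward through each operation:
  after op 1 (out-shuffle): 26 → 12
  after op 2 (in-shuffle): 12 → 24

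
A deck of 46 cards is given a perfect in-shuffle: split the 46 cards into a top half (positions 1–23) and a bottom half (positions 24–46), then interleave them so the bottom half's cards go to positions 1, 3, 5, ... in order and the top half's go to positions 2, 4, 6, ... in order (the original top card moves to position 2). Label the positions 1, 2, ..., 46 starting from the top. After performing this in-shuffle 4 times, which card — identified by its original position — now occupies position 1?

Work backwards from position 1, undoing one in-shuffle at a time:
1 ← 24 ← 12 ← 6 ← 3
So the card now at position 1 started at position 3.

3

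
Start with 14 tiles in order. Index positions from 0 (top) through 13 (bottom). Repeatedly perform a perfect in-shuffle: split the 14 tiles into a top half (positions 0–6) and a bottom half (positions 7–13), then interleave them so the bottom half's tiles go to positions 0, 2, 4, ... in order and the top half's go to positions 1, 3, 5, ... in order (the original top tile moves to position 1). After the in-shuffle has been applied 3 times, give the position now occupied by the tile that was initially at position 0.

Track the tile's position through each in-shuffle:
0 → 1 → 3 → 7

7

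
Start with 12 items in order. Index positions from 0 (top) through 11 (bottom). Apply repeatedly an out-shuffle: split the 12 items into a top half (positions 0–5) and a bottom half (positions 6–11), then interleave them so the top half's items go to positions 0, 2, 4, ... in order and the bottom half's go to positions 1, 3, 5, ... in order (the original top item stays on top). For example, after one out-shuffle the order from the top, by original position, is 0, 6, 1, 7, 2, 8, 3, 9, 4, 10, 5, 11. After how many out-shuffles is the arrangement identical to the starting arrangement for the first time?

10

The out-shuffle permutes the 12 positions with cycle lengths [1, 1, 10].
Every item is home exactly when every cycle has completed a whole number of laps, i.e. after lcm(1, 10) = 10 out-shuffles.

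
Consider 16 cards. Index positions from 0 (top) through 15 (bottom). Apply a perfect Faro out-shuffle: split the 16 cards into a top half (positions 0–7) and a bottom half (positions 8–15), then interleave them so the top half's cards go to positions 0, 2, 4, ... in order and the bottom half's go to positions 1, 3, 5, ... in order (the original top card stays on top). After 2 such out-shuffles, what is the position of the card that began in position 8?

Track the card's position through each out-shuffle:
8 → 1 → 2

2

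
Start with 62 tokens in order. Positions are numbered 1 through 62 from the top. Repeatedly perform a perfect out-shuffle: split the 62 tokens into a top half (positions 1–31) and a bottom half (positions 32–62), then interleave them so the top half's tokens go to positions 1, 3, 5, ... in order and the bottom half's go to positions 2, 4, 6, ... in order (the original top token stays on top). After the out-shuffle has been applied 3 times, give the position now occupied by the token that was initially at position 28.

34

Track the token's position through each out-shuffle:
28 → 55 → 48 → 34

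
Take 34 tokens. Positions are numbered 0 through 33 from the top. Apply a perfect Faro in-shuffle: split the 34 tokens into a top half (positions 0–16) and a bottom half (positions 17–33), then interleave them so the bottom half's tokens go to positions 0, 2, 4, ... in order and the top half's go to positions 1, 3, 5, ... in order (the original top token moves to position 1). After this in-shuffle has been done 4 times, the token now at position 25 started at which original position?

Work backwards from position 25, undoing one in-shuffle at a time:
25 ← 12 ← 23 ← 11 ← 5
So the token now at position 25 started at position 5.

5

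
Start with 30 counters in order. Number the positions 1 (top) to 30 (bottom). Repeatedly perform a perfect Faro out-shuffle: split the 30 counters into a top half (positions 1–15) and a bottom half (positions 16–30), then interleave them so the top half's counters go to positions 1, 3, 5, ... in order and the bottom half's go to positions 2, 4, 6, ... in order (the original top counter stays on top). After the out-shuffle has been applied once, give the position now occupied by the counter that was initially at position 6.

11

Track the counter's position through each out-shuffle:
6 → 11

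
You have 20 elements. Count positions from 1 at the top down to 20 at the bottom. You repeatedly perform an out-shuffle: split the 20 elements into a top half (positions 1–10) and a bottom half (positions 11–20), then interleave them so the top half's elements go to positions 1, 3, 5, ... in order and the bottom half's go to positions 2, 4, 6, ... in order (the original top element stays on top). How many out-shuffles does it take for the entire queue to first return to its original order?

18

The out-shuffle permutes the 20 positions with cycle lengths [1, 1, 18].
Every element is home exactly when every cycle has completed a whole number of laps, i.e. after lcm(1, 18) = 18 out-shuffles.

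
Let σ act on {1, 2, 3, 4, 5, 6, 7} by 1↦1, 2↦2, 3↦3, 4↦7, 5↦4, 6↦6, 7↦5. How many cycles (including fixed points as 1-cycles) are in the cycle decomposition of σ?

Cycle decomposition: (1) (2) (3) (4 7 5) (6).
5 cycles.

5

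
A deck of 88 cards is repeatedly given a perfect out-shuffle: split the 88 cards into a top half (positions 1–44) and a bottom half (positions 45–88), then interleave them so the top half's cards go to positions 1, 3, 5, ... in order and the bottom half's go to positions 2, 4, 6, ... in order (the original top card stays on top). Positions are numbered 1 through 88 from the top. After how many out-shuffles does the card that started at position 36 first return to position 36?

28

Follow position 36 under repeated out-shuffles:
36 → 71 → 54 → 20 → 39 → 77 → 66 → 44 → ... → 36 (length 28)
It first returns after 28 out-shuffles.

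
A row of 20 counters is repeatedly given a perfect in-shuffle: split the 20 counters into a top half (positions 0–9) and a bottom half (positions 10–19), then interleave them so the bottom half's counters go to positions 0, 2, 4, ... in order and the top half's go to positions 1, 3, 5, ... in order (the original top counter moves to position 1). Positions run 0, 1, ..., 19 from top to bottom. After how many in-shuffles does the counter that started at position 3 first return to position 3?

Follow position 3 under repeated in-shuffles:
3 → 7 → 15 → 10 → 0 → 1 → 3
It first returns after 6 in-shuffles.

6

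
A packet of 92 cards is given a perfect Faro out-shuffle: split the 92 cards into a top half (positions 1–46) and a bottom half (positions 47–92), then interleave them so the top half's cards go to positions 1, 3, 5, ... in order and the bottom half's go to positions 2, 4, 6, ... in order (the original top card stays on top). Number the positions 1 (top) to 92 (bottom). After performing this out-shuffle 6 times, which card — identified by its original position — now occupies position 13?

Work backwards from position 13, undoing one out-shuffle at a time:
13 ← 7 ← 4 ← 48 ← 70 ← 81 ← 41
So the card now at position 13 started at position 41.

41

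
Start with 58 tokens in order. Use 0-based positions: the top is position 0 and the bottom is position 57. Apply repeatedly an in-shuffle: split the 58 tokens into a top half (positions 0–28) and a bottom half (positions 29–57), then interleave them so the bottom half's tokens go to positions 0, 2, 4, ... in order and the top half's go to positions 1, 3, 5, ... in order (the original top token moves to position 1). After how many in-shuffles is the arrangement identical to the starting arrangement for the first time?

58

The in-shuffle permutes the 58 positions with cycle lengths [58].
Every token is home exactly when every cycle has completed a whole number of laps, i.e. after lcm(58) = 58 in-shuffles.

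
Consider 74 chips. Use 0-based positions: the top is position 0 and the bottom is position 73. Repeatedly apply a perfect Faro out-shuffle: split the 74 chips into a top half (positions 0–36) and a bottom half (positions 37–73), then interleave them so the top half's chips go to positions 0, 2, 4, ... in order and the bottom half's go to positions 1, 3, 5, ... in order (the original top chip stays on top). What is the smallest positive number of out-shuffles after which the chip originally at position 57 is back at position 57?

9

Follow position 57 under repeated out-shuffles:
57 → 41 → 9 → 18 → 36 → 72 → 71 → 69 → 65 → 57
It first returns after 9 out-shuffles.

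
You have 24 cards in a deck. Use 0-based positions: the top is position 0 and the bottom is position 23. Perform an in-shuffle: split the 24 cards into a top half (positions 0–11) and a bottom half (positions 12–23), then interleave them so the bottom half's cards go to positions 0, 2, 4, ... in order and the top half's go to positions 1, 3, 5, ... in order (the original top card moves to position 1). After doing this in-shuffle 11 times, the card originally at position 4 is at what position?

14

Track the card's position through each in-shuffle:
4 → 9 → 19 → 14 → 4 → 9 → 19 → 14 → 4 → 9 → 19 → 14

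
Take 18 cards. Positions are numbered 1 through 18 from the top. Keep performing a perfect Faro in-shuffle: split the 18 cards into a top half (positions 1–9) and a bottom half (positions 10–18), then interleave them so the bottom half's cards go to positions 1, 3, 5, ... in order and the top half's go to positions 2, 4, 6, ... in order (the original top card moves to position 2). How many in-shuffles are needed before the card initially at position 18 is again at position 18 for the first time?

Follow position 18 under repeated in-shuffles:
18 → 17 → 15 → 11 → 3 → 6 → 12 → 5 → 10 → 1 → 2 → 4 → 8 → 16 → 13 → 7 → 14 → 9 → 18
It first returns after 18 in-shuffles.

18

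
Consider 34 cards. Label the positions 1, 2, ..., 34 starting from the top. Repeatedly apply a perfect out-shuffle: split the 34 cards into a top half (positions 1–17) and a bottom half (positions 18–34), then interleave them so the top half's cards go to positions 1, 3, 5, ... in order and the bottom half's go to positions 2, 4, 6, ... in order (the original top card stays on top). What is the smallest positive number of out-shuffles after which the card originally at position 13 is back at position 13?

Follow position 13 under repeated out-shuffles:
13 → 25 → 16 → 31 → 28 → 22 → 10 → 19 → 4 → 7 → 13
It first returns after 10 out-shuffles.

10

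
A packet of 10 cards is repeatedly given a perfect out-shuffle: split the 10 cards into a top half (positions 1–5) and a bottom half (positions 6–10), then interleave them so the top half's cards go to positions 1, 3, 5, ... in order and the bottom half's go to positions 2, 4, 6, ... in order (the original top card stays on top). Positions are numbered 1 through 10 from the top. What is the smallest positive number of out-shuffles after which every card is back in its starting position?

The out-shuffle permutes the 10 positions with cycle lengths [1, 1, 2, 6].
Every card is home exactly when every cycle has completed a whole number of laps, i.e. after lcm(1, 2, 6) = 6 out-shuffles.

6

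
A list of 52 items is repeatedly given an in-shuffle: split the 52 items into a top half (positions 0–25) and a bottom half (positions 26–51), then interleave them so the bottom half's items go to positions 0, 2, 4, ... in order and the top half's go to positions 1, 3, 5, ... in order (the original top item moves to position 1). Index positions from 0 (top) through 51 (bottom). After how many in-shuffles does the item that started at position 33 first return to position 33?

Follow position 33 under repeated in-shuffles:
33 → 14 → 29 → 6 → 13 → 27 → 2 → 5 → ... → 33 (length 52)
It first returns after 52 in-shuffles.

52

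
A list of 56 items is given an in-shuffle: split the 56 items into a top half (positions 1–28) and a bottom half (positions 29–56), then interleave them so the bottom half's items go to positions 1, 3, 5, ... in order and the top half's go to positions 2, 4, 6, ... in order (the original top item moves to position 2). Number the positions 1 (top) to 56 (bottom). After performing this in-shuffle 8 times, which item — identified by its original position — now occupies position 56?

2

Work backwards from position 56, undoing one in-shuffle at a time:
56 ← 28 ← 14 ← 7 ← 32 ← 16 ← 8 ← 4 ← 2
So the item now at position 56 started at position 2.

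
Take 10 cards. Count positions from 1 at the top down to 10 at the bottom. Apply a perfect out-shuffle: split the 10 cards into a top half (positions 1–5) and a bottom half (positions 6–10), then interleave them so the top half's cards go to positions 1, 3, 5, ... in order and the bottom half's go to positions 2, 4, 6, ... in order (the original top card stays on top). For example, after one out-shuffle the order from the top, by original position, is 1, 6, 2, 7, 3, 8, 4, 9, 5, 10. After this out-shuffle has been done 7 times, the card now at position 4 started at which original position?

Work backwards from position 4, undoing one out-shuffle at a time:
4 ← 7 ← 4 ← 7 ← 4 ← 7 ← 4 ← 7
So the card now at position 4 started at position 7.

7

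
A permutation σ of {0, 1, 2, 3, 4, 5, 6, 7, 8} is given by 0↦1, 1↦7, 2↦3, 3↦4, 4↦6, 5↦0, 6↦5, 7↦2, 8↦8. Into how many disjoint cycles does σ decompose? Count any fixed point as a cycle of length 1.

2

Cycle decomposition: (0 1 7 2 3 4 6 5) (8).
2 cycles.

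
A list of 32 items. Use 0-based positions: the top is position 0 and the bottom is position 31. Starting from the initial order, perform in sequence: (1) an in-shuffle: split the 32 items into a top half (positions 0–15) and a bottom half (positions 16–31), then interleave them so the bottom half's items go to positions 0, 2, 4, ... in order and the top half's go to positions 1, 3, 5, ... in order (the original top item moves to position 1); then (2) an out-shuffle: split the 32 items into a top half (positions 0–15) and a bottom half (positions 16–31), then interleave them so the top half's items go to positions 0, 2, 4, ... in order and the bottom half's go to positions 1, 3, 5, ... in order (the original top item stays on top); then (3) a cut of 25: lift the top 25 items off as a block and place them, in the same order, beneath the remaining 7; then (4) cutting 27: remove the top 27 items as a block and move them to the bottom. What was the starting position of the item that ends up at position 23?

10

Undo the operations in reverse order, starting from position 23:
  undo op 4 (cut 27): 23 ← 18
  undo op 3 (cut 25): 18 ← 11
  undo op 2 (out-shuffle, from bottom half): 11 ← 21
  undo op 1 (in-shuffle, from top half): 21 ← 10
So the item at position 23 came from original position 10.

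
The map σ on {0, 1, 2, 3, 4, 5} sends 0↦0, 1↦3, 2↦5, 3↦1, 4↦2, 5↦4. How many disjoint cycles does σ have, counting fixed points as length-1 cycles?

Cycle decomposition: (0) (1 3) (2 5 4).
3 cycles.

3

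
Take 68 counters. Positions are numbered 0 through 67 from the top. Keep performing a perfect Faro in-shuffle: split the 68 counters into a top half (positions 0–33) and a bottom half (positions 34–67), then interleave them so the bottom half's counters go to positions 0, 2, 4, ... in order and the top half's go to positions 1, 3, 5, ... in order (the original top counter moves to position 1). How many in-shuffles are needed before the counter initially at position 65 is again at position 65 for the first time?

11

Follow position 65 under repeated in-shuffles:
65 → 62 → 56 → 44 → 20 → 41 → 14 → 29 → 59 → 50 → 32 → 65
It first returns after 11 in-shuffles.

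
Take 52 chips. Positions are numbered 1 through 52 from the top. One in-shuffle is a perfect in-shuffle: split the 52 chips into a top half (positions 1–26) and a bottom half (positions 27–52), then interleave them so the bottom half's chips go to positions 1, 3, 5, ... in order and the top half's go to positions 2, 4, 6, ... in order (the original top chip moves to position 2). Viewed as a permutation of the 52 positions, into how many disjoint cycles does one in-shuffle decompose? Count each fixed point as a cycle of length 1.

Trace each unvisited position around until it returns:
(1 2 4 8 16 32 ... len 52)
1 cycle in total.

1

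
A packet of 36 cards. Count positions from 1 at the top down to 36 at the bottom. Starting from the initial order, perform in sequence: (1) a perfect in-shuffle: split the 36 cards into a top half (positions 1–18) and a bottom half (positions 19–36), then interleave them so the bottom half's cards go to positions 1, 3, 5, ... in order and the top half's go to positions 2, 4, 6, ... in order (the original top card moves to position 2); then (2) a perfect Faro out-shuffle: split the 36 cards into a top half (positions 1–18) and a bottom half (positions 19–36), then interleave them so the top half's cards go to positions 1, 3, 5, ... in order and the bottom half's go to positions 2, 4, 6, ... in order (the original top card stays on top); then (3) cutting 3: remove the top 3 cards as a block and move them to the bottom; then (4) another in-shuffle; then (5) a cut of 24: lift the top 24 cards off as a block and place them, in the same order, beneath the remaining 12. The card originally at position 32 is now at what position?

6

Track the card from position 32 forward through each operation:
  after op 1 (in-shuffle): 32 → 27
  after op 2 (out-shuffle): 27 → 18
  after op 3 (cut 3): 18 → 15
  after op 4 (in-shuffle): 15 → 30
  after op 5 (cut 24): 30 → 6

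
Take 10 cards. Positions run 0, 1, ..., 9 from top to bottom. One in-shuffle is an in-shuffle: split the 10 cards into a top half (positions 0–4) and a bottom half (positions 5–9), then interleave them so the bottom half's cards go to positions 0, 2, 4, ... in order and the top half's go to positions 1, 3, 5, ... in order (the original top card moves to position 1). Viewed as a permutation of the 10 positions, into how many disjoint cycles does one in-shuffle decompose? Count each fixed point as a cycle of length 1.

1

Trace each unvisited position around until it returns:
(0 1 3 7 4 9 8 6 2 5)
1 cycle in total.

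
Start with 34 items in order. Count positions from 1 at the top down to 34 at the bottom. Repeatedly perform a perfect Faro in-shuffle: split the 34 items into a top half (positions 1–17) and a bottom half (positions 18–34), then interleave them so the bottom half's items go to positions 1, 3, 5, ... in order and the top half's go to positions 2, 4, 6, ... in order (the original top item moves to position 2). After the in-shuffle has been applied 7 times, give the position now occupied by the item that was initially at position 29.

Track the item's position through each in-shuffle:
29 → 23 → 11 → 22 → 9 → 18 → 1 → 2

2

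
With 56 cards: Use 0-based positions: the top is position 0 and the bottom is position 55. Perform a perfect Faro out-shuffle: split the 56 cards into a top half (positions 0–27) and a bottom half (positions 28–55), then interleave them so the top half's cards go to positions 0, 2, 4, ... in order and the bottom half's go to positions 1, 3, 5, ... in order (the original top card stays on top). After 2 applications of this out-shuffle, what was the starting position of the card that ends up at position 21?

19

Work backwards from position 21, undoing one out-shuffle at a time:
21 ← 38 ← 19
So the card now at position 21 started at position 19.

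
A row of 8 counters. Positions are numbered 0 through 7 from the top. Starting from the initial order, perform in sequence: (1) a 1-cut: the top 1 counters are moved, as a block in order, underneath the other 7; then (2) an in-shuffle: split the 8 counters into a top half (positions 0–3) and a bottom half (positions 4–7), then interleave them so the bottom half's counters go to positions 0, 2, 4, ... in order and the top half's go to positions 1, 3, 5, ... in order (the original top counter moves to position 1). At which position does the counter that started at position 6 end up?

2

Track the counter from position 6 forward through each operation:
  after op 1 (cut 1): 6 → 5
  after op 2 (in-shuffle): 5 → 2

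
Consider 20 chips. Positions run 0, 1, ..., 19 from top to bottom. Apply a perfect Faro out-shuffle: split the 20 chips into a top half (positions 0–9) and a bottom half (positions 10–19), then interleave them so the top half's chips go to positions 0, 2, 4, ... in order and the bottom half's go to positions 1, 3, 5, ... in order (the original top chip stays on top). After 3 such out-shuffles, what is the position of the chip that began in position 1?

8

Track the chip's position through each out-shuffle:
1 → 2 → 4 → 8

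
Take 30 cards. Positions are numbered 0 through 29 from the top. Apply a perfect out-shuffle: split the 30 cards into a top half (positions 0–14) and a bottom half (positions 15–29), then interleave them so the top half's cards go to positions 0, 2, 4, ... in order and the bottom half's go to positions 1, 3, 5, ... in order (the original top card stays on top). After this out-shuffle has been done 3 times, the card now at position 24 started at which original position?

3

Work backwards from position 24, undoing one out-shuffle at a time:
24 ← 12 ← 6 ← 3
So the card now at position 24 started at position 3.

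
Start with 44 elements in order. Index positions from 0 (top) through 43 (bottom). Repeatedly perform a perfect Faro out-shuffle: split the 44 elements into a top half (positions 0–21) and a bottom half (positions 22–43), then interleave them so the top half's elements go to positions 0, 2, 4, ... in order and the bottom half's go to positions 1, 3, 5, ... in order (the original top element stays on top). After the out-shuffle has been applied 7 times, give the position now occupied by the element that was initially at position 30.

13

Track the element's position through each out-shuffle:
30 → 17 → 34 → 25 → 7 → 14 → 28 → 13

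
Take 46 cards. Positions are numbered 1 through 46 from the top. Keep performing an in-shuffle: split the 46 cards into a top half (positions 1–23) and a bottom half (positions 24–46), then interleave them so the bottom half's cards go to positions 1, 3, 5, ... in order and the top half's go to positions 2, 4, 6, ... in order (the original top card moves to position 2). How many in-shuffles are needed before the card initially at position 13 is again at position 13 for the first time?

23

Follow position 13 under repeated in-shuffles:
13 → 26 → 5 → 10 → 20 → 40 → 33 → 19 → ... → 13 (length 23)
It first returns after 23 in-shuffles.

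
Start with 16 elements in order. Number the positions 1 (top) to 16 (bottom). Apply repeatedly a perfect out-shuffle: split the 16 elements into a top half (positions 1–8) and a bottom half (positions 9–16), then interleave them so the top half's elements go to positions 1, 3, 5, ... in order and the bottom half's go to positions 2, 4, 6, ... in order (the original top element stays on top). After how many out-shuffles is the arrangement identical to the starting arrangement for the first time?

The out-shuffle permutes the 16 positions with cycle lengths [1, 1, 2, 4, 4, 4].
Every element is home exactly when every cycle has completed a whole number of laps, i.e. after lcm(1, 2, 4) = 4 out-shuffles.

4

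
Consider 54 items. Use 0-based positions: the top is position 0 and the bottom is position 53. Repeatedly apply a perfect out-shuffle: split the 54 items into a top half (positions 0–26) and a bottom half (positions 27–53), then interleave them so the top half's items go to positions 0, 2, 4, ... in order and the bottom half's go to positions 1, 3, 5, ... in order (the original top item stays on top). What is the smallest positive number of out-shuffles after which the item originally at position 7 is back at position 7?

52

Follow position 7 under repeated out-shuffles:
7 → 14 → 28 → 3 → 6 → 12 → 24 → 48 → ... → 7 (length 52)
It first returns after 52 out-shuffles.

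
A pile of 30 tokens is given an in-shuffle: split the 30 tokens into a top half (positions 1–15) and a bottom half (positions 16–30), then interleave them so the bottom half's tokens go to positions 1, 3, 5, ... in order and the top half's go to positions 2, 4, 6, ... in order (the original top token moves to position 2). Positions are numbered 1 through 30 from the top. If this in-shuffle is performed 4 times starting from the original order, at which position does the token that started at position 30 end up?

Track the token's position through each in-shuffle:
30 → 29 → 27 → 23 → 15

15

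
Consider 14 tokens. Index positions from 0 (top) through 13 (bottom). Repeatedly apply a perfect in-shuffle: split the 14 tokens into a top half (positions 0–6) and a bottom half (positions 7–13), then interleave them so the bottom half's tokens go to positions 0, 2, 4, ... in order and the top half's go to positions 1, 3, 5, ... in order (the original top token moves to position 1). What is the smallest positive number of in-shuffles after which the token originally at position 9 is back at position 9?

Follow position 9 under repeated in-shuffles:
9 → 4 → 9
It first returns after 2 in-shuffles.

2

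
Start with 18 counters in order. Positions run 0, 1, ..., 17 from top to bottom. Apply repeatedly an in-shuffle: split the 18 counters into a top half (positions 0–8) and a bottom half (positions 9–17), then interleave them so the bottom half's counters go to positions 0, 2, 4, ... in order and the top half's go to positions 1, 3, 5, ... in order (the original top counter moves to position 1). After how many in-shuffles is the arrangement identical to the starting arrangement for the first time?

18

The in-shuffle permutes the 18 positions with cycle lengths [18].
Every counter is home exactly when every cycle has completed a whole number of laps, i.e. after lcm(18) = 18 in-shuffles.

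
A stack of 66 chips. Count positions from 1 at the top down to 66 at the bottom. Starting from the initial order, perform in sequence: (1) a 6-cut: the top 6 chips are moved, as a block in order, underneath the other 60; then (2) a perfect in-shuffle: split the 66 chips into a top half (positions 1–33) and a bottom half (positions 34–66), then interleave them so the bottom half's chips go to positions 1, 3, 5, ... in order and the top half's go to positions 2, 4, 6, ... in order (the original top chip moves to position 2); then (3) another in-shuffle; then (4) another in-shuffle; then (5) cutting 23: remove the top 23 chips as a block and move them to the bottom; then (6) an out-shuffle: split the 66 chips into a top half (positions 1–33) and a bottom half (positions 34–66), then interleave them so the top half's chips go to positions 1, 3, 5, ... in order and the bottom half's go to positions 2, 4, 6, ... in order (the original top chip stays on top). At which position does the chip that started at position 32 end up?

Track the chip from position 32 forward through each operation:
  after op 1 (cut 6): 32 → 26
  after op 2 (in-shuffle): 26 → 52
  after op 3 (in-shuffle): 52 → 37
  after op 4 (in-shuffle): 37 → 7
  after op 5 (cut 23): 7 → 50
  after op 6 (out-shuffle): 50 → 34

34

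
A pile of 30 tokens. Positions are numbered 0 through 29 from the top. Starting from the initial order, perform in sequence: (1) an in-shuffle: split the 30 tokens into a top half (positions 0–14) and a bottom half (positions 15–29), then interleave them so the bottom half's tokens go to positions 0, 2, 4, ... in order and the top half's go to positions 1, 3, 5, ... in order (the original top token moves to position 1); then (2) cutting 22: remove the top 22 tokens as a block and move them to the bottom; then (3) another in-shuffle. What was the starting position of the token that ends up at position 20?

Undo the operations in reverse order, starting from position 20:
  undo op 3 (in-shuffle, from bottom half): 20 ← 25
  undo op 2 (cut 22): 25 ← 17
  undo op 1 (in-shuffle, from top half): 17 ← 8
So the token at position 20 came from original position 8.

8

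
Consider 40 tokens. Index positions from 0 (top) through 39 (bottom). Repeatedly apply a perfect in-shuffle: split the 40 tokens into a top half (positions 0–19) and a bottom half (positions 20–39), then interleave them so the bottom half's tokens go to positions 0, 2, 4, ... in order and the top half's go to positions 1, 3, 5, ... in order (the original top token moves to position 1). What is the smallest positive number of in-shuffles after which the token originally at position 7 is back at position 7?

20

Follow position 7 under repeated in-shuffles:
7 → 15 → 31 → 22 → 4 → 9 → 19 → 39 → 38 → 36 → 32 → 24 → 8 → 17 → 35 → 30 → 20 → 0 → 1 → 3 → 7
It first returns after 20 in-shuffles.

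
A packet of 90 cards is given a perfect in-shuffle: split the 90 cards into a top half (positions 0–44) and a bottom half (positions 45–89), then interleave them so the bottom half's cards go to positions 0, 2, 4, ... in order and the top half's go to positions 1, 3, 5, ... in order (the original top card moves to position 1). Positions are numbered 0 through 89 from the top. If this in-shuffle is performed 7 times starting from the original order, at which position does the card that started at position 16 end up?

82

Track the card's position through each in-shuffle:
16 → 33 → 67 → 44 → 89 → 88 → 86 → 82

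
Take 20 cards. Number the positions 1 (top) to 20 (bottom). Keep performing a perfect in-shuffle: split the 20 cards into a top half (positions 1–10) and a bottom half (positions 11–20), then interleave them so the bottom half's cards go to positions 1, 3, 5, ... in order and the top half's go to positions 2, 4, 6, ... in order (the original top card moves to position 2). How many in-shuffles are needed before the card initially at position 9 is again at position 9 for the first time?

Follow position 9 under repeated in-shuffles:
9 → 18 → 15 → 9
It first returns after 3 in-shuffles.

3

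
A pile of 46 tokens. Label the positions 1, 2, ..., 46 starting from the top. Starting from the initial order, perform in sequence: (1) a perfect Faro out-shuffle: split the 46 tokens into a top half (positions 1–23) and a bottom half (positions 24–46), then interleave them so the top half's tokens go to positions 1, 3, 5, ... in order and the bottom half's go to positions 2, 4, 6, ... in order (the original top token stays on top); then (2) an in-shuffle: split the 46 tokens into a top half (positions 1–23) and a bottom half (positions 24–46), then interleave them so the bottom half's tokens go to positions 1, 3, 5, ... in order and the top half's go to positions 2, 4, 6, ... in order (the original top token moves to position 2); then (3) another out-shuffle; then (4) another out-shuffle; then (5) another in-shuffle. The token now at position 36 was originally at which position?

22

Undo the operations in reverse order, starting from position 36:
  undo op 5 (in-shuffle, from top half): 36 ← 18
  undo op 4 (out-shuffle, from bottom half): 18 ← 32
  undo op 3 (out-shuffle, from bottom half): 32 ← 39
  undo op 2 (in-shuffle, from bottom half): 39 ← 43
  undo op 1 (out-shuffle, from top half): 43 ← 22
So the token at position 36 came from original position 22.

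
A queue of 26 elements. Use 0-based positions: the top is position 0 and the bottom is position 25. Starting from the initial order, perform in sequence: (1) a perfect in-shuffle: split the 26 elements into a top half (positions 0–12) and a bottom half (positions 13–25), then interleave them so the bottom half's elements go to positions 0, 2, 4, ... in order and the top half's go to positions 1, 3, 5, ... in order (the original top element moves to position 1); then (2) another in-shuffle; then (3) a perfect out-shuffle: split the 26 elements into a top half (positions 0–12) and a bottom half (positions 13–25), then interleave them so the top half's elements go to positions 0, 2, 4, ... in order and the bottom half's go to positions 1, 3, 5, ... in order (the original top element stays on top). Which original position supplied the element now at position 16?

8

Undo the operations in reverse order, starting from position 16:
  undo op 3 (out-shuffle, from top half): 16 ← 8
  undo op 2 (in-shuffle, from bottom half): 8 ← 17
  undo op 1 (in-shuffle, from top half): 17 ← 8
So the element at position 16 came from original position 8.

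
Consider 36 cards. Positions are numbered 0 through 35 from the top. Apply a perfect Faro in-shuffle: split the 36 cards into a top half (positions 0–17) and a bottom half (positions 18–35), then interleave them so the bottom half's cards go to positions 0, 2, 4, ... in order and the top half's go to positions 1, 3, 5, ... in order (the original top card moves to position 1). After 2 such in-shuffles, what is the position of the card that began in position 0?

Track the card's position through each in-shuffle:
0 → 1 → 3

3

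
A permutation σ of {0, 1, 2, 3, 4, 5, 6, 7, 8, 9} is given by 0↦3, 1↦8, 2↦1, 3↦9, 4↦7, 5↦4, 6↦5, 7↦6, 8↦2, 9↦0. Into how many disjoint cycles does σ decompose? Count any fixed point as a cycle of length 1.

Cycle decomposition: (0 3 9) (1 8 2) (4 7 6 5).
3 cycles.

3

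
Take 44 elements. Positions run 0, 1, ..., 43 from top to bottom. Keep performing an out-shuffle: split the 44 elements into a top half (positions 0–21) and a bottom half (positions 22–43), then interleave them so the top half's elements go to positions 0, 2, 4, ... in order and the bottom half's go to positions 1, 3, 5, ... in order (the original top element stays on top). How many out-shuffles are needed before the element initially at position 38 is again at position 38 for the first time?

Follow position 38 under repeated out-shuffles:
38 → 33 → 23 → 3 → 6 → 12 → 24 → 5 → 10 → 20 → 40 → 37 → 31 → 19 → 38
It first returns after 14 out-shuffles.

14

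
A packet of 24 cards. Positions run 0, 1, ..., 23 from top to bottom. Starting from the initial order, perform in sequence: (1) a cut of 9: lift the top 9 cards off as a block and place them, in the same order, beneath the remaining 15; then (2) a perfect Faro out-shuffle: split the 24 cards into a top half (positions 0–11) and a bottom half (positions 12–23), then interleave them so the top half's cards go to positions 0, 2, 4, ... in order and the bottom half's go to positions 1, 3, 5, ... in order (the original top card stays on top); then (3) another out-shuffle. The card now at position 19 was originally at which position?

7

Undo the operations in reverse order, starting from position 19:
  undo op 3 (out-shuffle, from bottom half): 19 ← 21
  undo op 2 (out-shuffle, from bottom half): 21 ← 22
  undo op 1 (cut 9): 22 ← 7
So the card at position 19 came from original position 7.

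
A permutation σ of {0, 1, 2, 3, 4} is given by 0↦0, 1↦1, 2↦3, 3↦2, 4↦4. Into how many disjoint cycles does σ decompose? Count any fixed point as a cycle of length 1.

Cycle decomposition: (0) (1) (2 3) (4).
4 cycles.

4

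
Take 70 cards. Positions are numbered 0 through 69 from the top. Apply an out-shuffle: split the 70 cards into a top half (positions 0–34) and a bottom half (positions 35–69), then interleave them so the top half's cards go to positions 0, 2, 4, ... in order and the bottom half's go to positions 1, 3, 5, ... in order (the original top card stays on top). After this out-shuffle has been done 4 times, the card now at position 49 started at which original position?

Work backwards from position 49, undoing one out-shuffle at a time:
49 ← 59 ← 64 ← 32 ← 16
So the card now at position 49 started at position 16.

16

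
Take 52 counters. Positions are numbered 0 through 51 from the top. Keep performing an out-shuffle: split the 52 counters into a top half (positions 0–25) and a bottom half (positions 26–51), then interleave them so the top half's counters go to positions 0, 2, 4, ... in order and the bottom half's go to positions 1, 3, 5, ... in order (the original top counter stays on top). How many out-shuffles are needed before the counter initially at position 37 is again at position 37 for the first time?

Follow position 37 under repeated out-shuffles:
37 → 23 → 46 → 41 → 31 → 11 → 22 → 44 → 37
It first returns after 8 out-shuffles.

8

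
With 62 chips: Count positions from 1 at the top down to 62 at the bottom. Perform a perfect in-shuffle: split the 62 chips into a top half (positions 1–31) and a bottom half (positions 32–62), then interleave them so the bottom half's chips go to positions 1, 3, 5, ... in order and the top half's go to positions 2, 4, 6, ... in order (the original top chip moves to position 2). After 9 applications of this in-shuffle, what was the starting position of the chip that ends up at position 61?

Work backwards from position 61, undoing one in-shuffle at a time:
61 ← 62 ← 31 ← 47 ← 55 ← 59 ← 61 ← 62 ← 31 ← 47
So the chip now at position 61 started at position 47.

47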